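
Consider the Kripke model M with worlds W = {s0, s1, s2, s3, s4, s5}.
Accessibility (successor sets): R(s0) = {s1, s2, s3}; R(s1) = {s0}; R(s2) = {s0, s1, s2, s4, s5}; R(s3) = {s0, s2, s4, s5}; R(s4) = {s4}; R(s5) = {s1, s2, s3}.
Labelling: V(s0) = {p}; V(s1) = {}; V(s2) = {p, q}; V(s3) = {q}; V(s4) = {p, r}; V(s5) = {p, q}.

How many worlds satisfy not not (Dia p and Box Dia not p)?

1

Let φ = not not (Dia p and Box Dia not p). Evaluate φ at each world:
  s0 (successors {s1, s2, s3}): φ is false.
  s1 (successors {s0}): φ is true.
  s2 (successors {s0, s1, s2, s4, s5}): φ is false.
  s3 (successors {s0, s2, s4, s5}): φ is false.
  s4 (successors {s4}): φ is false.
  s5 (successors {s1, s2, s3}): φ is false.
For instance, at s5:
  At s5: not (Dia p and Box Dia not p) is true, so not not (Dia p and Box Dia not p) is false.
    At s5: Dia p and Box Dia not p is false, so not (Dia p and Box Dia not p) is true.
      At s5: Dia p is true, Box Dia not p is false, so Dia p and Box Dia not p is false.
Satisfying worlds: {s1}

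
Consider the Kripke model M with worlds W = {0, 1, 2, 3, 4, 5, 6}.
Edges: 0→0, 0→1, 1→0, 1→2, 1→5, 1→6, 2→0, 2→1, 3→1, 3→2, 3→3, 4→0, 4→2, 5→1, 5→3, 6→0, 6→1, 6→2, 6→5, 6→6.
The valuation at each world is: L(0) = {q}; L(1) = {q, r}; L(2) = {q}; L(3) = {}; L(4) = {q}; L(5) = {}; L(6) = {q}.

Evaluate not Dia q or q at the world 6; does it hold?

Yes

At 6: not Dia q is false, q is true, so not Dia q or q is true.
  At 6: Dia q is true, so not Dia q is false.
    At 6: Dia q requires q at some successor in {0, 1, 2, 5, 6}.
      q holds at 0, so Dia q is true at 6.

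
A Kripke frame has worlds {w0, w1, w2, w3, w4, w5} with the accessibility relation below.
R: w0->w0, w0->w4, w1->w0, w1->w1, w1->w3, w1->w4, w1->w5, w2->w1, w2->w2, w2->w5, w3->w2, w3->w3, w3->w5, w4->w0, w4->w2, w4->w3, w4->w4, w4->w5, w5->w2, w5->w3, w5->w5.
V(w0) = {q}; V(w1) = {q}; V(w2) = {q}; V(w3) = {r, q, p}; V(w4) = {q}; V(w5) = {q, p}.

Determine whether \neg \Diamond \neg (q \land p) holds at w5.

At w5: \Diamond \neg (q \land p) is true, so \neg \Diamond \neg (q \land p) is false.
  At w5: \Diamond \neg (q \land p) requires \neg (q \land p) at some successor in {w2, w3, w5}.
    \neg (q \land p) holds at w2, so \Diamond \neg (q \land p) is true at w5.

No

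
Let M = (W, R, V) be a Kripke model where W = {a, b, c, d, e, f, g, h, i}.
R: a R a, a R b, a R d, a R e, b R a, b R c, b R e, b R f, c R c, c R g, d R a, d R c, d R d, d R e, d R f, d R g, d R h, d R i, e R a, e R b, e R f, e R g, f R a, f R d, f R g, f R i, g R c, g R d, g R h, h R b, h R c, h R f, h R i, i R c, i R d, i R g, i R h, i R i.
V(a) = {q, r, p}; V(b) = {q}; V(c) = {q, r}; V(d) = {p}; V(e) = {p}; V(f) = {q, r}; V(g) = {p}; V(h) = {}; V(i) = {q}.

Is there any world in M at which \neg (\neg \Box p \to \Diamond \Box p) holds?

Recall that \Box ψ holds at a world iff ψ holds at every accessible world, and \Diamond ψ holds iff ψ holds at some accessible world.
Let φ = \neg (\neg \Box p \to \Diamond \Box p). Evaluate φ at each world:
  a (successors {a, b, d, e}): φ is true.
  b (successors {a, c, e, f}): φ is true.
  c (successors {c, g}): φ is true.
  d (successors {a, c, d, e, f, g, h, i}): φ is true.
  e (successors {a, b, f, g}): φ is true.
  f (successors {a, d, g, i}): φ is true.
  g (successors {c, d, h}): φ is true.
  h (successors {b, c, f, i}): φ is true.
  i (successors {c, d, g, h, i}): φ is true.
Detail at a (witness):
  At a: \neg \Box p \to \Diamond \Box p is false, so \neg (\neg \Box p \to \Diamond \Box p) is true.
    At a: \neg \Box p is true, \Diamond \Box p is false, so \neg \Box p \to \Diamond \Box p is false.
      At a: \Box p is false, so \neg \Box p is true.
      At a: \Diamond \Box p requires \Box p at some successor in {a, b, d, e}.
        At a: \Box p is false.
        At b: \Box p is false.
        At d: \Box p is false.
        At e: \Box p is false.
      So \Diamond \Box p is false at a.

Yes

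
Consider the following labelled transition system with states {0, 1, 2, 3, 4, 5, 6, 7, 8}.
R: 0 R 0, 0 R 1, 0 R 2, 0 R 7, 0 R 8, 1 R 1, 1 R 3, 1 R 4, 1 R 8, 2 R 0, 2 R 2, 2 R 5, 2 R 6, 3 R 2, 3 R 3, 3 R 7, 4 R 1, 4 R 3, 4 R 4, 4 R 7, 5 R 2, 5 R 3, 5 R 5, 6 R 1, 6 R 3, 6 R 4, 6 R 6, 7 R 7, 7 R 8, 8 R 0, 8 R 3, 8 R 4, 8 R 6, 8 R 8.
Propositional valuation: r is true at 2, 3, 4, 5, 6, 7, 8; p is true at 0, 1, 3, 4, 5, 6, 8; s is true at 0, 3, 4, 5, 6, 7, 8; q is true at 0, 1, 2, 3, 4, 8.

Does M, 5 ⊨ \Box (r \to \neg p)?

At 5: \Box (r \to \neg p) requires r \to \neg p at every successor {2, 3, 5}.
  r \to \neg p fails at 3, so \Box (r \to \neg p) is false at 5.

No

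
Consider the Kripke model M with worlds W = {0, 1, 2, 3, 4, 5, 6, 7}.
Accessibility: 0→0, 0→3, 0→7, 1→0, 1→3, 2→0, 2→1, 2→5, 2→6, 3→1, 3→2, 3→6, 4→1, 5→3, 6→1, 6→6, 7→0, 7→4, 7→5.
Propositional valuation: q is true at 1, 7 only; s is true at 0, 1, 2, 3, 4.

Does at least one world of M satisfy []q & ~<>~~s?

Let φ = []q & ~<>~~s. Evaluate φ at each world:
  0 (successors {0, 3, 7}): φ is false.
  1 (successors {0, 3}): φ is false.
  2 (successors {0, 1, 5, 6}): φ is false.
  3 (successors {1, 2, 6}): φ is false.
  4 (successors {1}): φ is false.
  5 (successors {3}): φ is false.
  6 (successors {1, 6}): φ is false.
  7 (successors {0, 4, 5}): φ is false.
For instance, at 1:
  At 1: []q is false, ~<>~~s is false, so []q & ~<>~~s is false.
    At 1: []q requires q at every successor {0, 3}.
      q fails at 0, so []q is false at 1.
    At 1: <>~~s is true, so ~<>~~s is false.
      At 1: <>~~s requires ~~s at some successor in {0, 3}.
        ~~s holds at 0, so <>~~s is true at 1.

No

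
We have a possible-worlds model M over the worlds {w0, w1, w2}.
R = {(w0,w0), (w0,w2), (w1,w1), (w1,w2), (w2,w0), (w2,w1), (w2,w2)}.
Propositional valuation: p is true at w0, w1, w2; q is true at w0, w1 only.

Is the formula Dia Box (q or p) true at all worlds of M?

Let φ = Dia Box (q or p). Evaluate φ at each world:
  w0 (successors {w0, w2}): φ is true.
  w1 (successors {w1, w2}): φ is true.
  w2 (successors {w0, w1, w2}): φ is true.
For instance, at w1:
  At w1: Dia Box (q or p) requires Box (q or p) at some successor in {w1, w2}.
    Box (q or p) holds at w1, so Dia Box (q or p) is true at w1.
      At w1: Box (q or p) requires q or p at every successor {w1, w2}.
        At w1: q or p is true.
        At w2: q or p is true.
      So Box (q or p) is true at w1.

Yes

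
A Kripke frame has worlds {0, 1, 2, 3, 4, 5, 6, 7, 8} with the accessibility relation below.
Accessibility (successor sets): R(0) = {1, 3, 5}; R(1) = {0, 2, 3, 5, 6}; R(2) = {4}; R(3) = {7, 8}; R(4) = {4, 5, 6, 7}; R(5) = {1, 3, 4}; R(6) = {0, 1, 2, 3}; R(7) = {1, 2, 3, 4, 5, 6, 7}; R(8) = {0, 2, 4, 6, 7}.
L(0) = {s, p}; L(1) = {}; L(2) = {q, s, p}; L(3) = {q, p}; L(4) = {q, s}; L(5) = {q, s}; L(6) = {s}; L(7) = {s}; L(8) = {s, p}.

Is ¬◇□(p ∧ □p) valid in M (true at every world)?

Let φ = ¬◇□(p ∧ □p). Evaluate φ at each world:
  0 (successors {1, 3, 5}): φ is true.
  1 (successors {0, 2, 3, 5, 6}): φ is true.
  2 (successors {4}): φ is true.
  3 (successors {7, 8}): φ is true.
  4 (successors {4, 5, 6, 7}): φ is true.
  5 (successors {1, 3, 4}): φ is true.
  6 (successors {0, 1, 2, 3}): φ is true.
  7 (successors {1, 2, 3, 4, 5, 6, 7}): φ is true.
  8 (successors {0, 2, 4, 6, 7}): φ is true.
For instance, at 6:
  At 6: ◇□(p ∧ □p) is false, so ¬◇□(p ∧ □p) is true.
    At 6: ◇□(p ∧ □p) requires □(p ∧ □p) at some successor in {0, 1, 2, 3}.
      At 0: □(p ∧ □p) is false.
      At 1: □(p ∧ □p) is false.
      At 2: □(p ∧ □p) is false.
      At 3: □(p ∧ □p) is false.
    So ◇□(p ∧ □p) is false at 6.

Yes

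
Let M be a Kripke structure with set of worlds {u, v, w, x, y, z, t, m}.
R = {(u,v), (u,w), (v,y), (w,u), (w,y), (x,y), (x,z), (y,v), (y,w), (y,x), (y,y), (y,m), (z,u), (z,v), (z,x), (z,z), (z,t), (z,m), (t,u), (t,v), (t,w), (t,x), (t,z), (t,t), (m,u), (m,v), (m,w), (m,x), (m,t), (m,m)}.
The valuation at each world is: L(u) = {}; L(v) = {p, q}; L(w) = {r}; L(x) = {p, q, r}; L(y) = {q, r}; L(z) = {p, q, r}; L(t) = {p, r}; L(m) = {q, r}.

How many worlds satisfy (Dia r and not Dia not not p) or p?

Recall that Dia ψ holds at a world iff ψ holds at some accessible world.
Let φ = (Dia r and not Dia not not p) or p. Evaluate φ at each world:
  u (successors {v, w}): φ is false.
  v (successors {y}): φ is true.
  w (successors {u, y}): φ is true.
  x (successors {y, z}): φ is true.
  y (successors {v, w, x, y, m}): φ is false.
  z (successors {u, v, x, z, t, m}): φ is true.
  t (successors {u, v, w, x, z, t}): φ is true.
  m (successors {u, v, w, x, t, m}): φ is false.
For instance, at m:
  At m: Dia r and not Dia not not p is false, p is false, so (Dia r and not Dia not not p) or p is false.
    At m: Dia r is true, not Dia not not p is false, so Dia r and not Dia not not p is false.
      At m: Dia r requires r at some successor in {u, v, w, x, t, m}.
        r holds at w, so Dia r is true at m.
      At m: Dia not not p is true, so not Dia not not p is false.
Satisfying worlds: {v, w, x, z, t}

5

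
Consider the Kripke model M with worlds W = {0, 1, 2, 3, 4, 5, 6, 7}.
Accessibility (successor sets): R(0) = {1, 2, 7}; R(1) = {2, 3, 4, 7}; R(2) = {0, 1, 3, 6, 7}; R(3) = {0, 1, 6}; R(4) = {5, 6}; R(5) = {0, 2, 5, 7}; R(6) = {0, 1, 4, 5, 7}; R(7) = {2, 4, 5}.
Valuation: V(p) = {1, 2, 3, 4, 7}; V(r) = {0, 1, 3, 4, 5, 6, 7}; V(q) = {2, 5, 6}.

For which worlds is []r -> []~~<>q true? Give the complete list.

0, 1, 2, 3, 4, 5, 6, 7

Let φ = []r -> []~~<>q. Evaluate φ at each world:
  0 (successors {1, 2, 7}): φ is true.
  1 (successors {2, 3, 4, 7}): φ is true.
  2 (successors {0, 1, 3, 6, 7}): φ is true.
  3 (successors {0, 1, 6}): φ is true.
  4 (successors {5, 6}): φ is true.
  5 (successors {0, 2, 5, 7}): φ is true.
  6 (successors {0, 1, 4, 5, 7}): φ is true.
  7 (successors {2, 4, 5}): φ is true.
For instance, at 2:
  At 2: []r is true, []~~<>q is true, so []r -> []~~<>q is true.
    At 2: []r requires r at every successor {0, 1, 3, 6, 7}.
      At 0: r is true.
      At 1: r is true.
      At 3: r is true.
      At 6: r is true.
      At 7: r is true.
    So []r is true at 2.
    At 2: []~~<>q requires ~~<>q at every successor {0, 1, 3, 6, 7}.
      At 0: ~~<>q is true.
      At 1: ~~<>q is true.
      At 3: ~~<>q is true.
      At 6: ~~<>q is true.
      At 7: ~~<>q is true.
    So []~~<>q is true at 2.
Satisfying worlds: {0, 1, 2, 3, 4, 5, 6, 7}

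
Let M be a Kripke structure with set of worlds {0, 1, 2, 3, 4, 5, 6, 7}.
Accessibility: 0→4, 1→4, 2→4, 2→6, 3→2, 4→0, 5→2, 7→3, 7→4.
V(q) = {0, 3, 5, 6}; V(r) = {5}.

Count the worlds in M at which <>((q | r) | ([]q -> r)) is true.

5

Recall that []ψ holds at a world iff ψ holds at every accessible world, and <>ψ holds iff ψ holds at some accessible world.
Let φ = <>((q | r) | ([]q -> r)). Evaluate φ at each world:
  0 (successors {4}): φ is false.
  1 (successors {4}): φ is false.
  2 (successors {4, 6}): φ is true.
  3 (successors {2}): φ is true.
  4 (successors {0}): φ is true.
  5 (successors {2}): φ is true.
  6 (successors ∅): φ is false.
  7 (successors {3, 4}): φ is true.
For instance, at 3:
  At 3: <>((q | r) | ([]q -> r)) requires (q | r) | ([]q -> r) at some successor in {2}.
    (q | r) | ([]q -> r) holds at 2, so <>((q | r) | ([]q -> r)) is true at 3.
      At 2: q | r is false, []q -> r is true, so (q | r) | ([]q -> r) is true.
Satisfying worlds: {2, 3, 4, 5, 7}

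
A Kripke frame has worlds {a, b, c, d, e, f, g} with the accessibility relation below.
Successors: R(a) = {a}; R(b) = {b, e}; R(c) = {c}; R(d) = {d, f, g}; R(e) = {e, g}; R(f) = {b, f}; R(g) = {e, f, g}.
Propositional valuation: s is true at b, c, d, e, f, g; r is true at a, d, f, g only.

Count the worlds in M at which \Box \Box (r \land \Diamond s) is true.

0

Let φ = \Box \Box (r \land \Diamond s). Evaluate φ at each world:
  a (successors {a}): φ is false.
  b (successors {b, e}): φ is false.
  c (successors {c}): φ is false.
  d (successors {d, f, g}): φ is false.
  e (successors {e, g}): φ is false.
  f (successors {b, f}): φ is false.
  g (successors {e, f, g}): φ is false.
For instance, at d:
  At d: \Box \Box (r \land \Diamond s) requires \Box (r \land \Diamond s) at every successor {d, f, g}.
    \Box (r \land \Diamond s) fails at f, so \Box \Box (r \land \Diamond s) is false at d.
      At f: \Box (r \land \Diamond s) requires r \land \Diamond s at every successor {b, f}.
        r \land \Diamond s fails at b, so \Box (r \land \Diamond s) is false at f.
Satisfying worlds: none.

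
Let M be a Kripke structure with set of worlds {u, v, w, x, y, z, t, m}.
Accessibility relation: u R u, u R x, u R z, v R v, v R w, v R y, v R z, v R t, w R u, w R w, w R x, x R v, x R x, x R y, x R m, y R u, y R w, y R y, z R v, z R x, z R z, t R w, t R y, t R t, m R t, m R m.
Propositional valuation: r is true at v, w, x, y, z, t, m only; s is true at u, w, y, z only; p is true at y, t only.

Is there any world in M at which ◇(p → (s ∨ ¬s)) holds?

Yes

Let φ = ◇(p → (s ∨ ¬s)). Evaluate φ at each world:
  u (successors {u, x, z}): φ is true.
  v (successors {v, w, y, z, t}): φ is true.
  w (successors {u, w, x}): φ is true.
  x (successors {v, x, y, m}): φ is true.
  y (successors {u, w, y}): φ is true.
  z (successors {v, x, z}): φ is true.
  t (successors {w, y, t}): φ is true.
  m (successors {t, m}): φ is true.
Detail at u (witness):
  At u: ◇(p → (s ∨ ¬s)) requires p → (s ∨ ¬s) at some successor in {u, x, z}.
    p → (s ∨ ¬s) holds at u, so ◇(p → (s ∨ ¬s)) is true at u.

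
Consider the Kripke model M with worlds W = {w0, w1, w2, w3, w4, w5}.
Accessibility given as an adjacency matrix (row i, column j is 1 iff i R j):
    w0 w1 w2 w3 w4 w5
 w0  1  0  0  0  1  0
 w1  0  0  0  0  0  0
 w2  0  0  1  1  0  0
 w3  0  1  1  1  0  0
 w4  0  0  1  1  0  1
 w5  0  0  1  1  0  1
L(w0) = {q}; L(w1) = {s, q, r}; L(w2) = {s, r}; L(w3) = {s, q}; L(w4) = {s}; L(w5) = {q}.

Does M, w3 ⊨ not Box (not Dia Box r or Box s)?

At w3: Box (not Dia Box r or Box s) is true, so not Box (not Dia Box r or Box s) is false.
  At w3: Box (not Dia Box r or Box s) requires not Dia Box r or Box s at every successor {w1, w2, w3}.
      At w1: not Dia Box r is true, Box s is true, so not Dia Box r or Box s is true.
      At w2: not Dia Box r is true, Box s is true, so not Dia Box r or Box s is true.
      At w3: not Dia Box r is false, Box s is true, so not Dia Box r or Box s is true.
  So Box (not Dia Box r or Box s) is true at w3.

No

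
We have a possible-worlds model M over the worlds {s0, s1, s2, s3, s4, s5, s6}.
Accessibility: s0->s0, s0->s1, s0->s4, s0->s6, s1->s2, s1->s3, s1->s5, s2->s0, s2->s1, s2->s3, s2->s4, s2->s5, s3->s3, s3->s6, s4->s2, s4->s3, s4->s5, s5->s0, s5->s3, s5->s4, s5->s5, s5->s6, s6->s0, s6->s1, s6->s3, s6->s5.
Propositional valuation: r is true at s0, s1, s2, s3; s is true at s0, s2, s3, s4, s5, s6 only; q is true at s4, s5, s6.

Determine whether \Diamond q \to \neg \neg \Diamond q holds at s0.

At s0: \Diamond q is true, \neg \neg \Diamond q is true, so \Diamond q \to \neg \neg \Diamond q is true.
  At s0: \Diamond q requires q at some successor in {s0, s1, s4, s6}.
    q holds at s4, so \Diamond q is true at s0.
  At s0: \neg \Diamond q is false, so \neg \neg \Diamond q is true.
    At s0: \Diamond q is true, so \neg \Diamond q is false.
      At s0: \Diamond q requires q at some successor in {s0, s1, s4, s6}.
        q holds at s4, so \Diamond q is true at s0.

Yes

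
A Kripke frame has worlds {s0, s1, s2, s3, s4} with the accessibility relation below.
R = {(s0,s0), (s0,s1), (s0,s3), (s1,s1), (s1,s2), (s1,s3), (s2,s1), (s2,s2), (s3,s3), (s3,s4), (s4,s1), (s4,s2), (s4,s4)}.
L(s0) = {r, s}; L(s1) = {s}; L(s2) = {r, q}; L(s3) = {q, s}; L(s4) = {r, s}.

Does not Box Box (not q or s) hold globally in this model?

Recall that Box ψ holds at a world iff ψ holds at every accessible world, and Dia ψ holds iff ψ holds at some accessible world.
Let φ = not Box Box (not q or s). Evaluate φ at each world:
  s0 (successors {s0, s1, s3}): φ is true.
  s1 (successors {s1, s2, s3}): φ is true.
  s2 (successors {s1, s2}): φ is true.
  s3 (successors {s3, s4}): φ is true.
  s4 (successors {s1, s2, s4}): φ is true.
For instance, at s3:
  At s3: Box Box (not q or s) is false, so not Box Box (not q or s) is true.
    At s3: Box Box (not q or s) requires Box (not q or s) at every successor {s3, s4}.
      Box (not q or s) fails at s4, so Box Box (not q or s) is false at s3.

Yes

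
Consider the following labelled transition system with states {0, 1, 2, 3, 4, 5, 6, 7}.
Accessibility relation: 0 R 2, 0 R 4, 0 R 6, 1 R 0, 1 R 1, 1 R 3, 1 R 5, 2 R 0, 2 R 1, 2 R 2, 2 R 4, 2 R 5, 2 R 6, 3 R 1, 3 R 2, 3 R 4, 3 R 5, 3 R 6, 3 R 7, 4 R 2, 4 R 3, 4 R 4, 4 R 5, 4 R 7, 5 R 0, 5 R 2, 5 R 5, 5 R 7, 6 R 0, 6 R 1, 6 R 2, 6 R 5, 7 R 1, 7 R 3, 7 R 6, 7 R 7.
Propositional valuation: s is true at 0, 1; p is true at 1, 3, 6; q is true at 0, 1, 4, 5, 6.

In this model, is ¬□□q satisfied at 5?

Recall that □ψ holds at a world iff ψ holds at every accessible world, and ◇ψ holds iff ψ holds at some accessible world.
At 5: □□q is false, so ¬□□q is true.
  At 5: □□q requires □q at every successor {0, 2, 5, 7}.
    □q fails at 0, so □□q is false at 5.
      At 0: □q requires q at every successor {2, 4, 6}.
        q fails at 2, so □q is false at 0.

Yes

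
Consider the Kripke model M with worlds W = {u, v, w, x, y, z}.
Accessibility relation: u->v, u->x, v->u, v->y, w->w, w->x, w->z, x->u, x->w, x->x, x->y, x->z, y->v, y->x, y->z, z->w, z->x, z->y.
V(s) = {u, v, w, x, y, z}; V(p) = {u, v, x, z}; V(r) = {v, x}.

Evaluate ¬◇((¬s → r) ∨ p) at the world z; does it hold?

At z: ◇((¬s → r) ∨ p) is true, so ¬◇((¬s → r) ∨ p) is false.
  At z: ◇((¬s → r) ∨ p) requires (¬s → r) ∨ p at some successor in {w, x, y}.
    (¬s → r) ∨ p holds at w, so ◇((¬s → r) ∨ p) is true at z.

No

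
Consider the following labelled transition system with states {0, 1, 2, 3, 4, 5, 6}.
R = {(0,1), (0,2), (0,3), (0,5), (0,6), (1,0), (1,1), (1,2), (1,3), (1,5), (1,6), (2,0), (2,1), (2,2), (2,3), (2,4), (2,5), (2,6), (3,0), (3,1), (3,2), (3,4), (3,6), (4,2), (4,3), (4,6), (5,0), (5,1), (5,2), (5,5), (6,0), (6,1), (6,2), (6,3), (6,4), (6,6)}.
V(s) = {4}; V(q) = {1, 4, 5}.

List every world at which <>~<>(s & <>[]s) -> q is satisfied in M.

Let φ = <>~<>(s & <>[]s) -> q. Evaluate φ at each world:
  0 (successors {1, 2, 3, 5, 6}): φ is false.
  1 (successors {0, 1, 2, 3, 5, 6}): φ is true.
  2 (successors {0, 1, 2, 3, 4, 5, 6}): φ is false.
  3 (successors {0, 1, 2, 4, 6}): φ is false.
  4 (successors {2, 3, 6}): φ is true.
  5 (successors {0, 1, 2, 5}): φ is true.
  6 (successors {0, 1, 2, 3, 4, 6}): φ is false.
For instance, at 1:
  At 1: <>~<>(s & <>[]s) is true, q is true, so <>~<>(s & <>[]s) -> q is true.
    At 1: <>~<>(s & <>[]s) requires ~<>(s & <>[]s) at some successor in {0, 1, 2, 3, 5, 6}.
      ~<>(s & <>[]s) holds at 0, so <>~<>(s & <>[]s) is true at 1.
Satisfying worlds: {1, 4, 5}

1, 4, 5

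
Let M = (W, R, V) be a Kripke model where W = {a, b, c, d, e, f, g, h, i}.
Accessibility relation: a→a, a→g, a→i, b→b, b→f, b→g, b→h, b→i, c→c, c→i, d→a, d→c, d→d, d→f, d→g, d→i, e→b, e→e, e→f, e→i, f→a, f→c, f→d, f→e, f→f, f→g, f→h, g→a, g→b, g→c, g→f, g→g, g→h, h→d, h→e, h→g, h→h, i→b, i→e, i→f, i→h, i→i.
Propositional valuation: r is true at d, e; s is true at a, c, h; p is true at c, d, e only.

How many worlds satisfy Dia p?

7

Recall that Dia ψ holds at a world iff ψ holds at some accessible world.
Let φ = Dia p. Evaluate φ at each world:
  a (successors {a, g, i}): φ is false.
  b (successors {b, f, g, h, i}): φ is false.
  c (successors {c, i}): φ is true.
  d (successors {a, c, d, f, g, i}): φ is true.
  e (successors {b, e, f, i}): φ is true.
  f (successors {a, c, d, e, f, g, h}): φ is true.
  g (successors {a, b, c, f, g, h}): φ is true.
  h (successors {d, e, g, h}): φ is true.
  i (successors {b, e, f, h, i}): φ is true.
For instance, at a:
  At a: Dia p requires p at some successor in {a, g, i}.
    At a: p is false.
    At g: p is false.
    At i: p is false.
  So Dia p is false at a.
Satisfying worlds: {c, d, e, f, g, h, i}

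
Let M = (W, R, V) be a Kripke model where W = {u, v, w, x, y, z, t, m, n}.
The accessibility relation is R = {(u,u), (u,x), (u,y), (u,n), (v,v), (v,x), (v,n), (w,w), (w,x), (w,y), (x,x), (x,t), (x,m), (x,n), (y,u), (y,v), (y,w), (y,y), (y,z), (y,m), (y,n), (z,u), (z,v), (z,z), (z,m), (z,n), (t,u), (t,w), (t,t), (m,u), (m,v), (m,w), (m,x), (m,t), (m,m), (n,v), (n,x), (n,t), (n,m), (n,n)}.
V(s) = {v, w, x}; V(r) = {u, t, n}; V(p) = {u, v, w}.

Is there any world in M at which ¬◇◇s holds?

Recall that ◇ψ holds at a world iff ψ holds at some accessible world.
Let φ = ¬◇◇s. Evaluate φ at each world:
  u (successors {u, x, y, n}): φ is false.
  v (successors {v, x, n}): φ is false.
  w (successors {w, x, y}): φ is false.
  x (successors {x, t, m, n}): φ is false.
  y (successors {u, v, w, y, z, m, n}): φ is false.
  z (successors {u, v, z, m, n}): φ is false.
  t (successors {u, w, t}): φ is false.
  m (successors {u, v, w, x, t, m}): φ is false.
  n (successors {v, x, t, m, n}): φ is false.
For instance, at u:
  At u: ◇◇s is true, so ¬◇◇s is false.
    At u: ◇◇s requires ◇s at some successor in {u, x, y, n}.
      ◇s holds at u, so ◇◇s is true at u.

No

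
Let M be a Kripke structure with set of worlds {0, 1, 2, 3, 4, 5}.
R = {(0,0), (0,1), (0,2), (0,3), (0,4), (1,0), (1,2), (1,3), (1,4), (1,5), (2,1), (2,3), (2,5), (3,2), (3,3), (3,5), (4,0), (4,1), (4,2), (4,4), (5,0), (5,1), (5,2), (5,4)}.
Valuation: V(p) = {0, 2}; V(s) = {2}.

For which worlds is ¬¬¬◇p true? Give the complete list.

2

Recall that ◇ψ holds at a world iff ψ holds at some accessible world.
Let φ = ¬¬¬◇p. Evaluate φ at each world:
  0 (successors {0, 1, 2, 3, 4}): φ is false.
  1 (successors {0, 2, 3, 4, 5}): φ is false.
  2 (successors {1, 3, 5}): φ is true.
  3 (successors {2, 3, 5}): φ is false.
  4 (successors {0, 1, 2, 4}): φ is false.
  5 (successors {0, 1, 2, 4}): φ is false.
For instance, at 0:
  At 0: ¬¬◇p is true, so ¬¬¬◇p is false.
    At 0: ¬◇p is false, so ¬¬◇p is true.
      At 0: ◇p is true, so ¬◇p is false.
Satisfying worlds: {2}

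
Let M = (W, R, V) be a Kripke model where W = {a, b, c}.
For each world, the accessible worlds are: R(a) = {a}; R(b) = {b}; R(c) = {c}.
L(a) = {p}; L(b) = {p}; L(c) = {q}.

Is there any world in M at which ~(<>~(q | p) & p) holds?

Let φ = ~(<>~(q | p) & p). Evaluate φ at each world:
  a (successors {a}): φ is true.
  b (successors {b}): φ is true.
  c (successors {c}): φ is true.
Detail at a (witness):
  At a: <>~(q | p) & p is false, so ~(<>~(q | p) & p) is true.
    At a: <>~(q | p) is false, p is true, so <>~(q | p) & p is false.
      At a: <>~(q | p) requires ~(q | p) at some successor in {a}.
        At a: ~(q | p) is false.
      So <>~(q | p) is false at a.

Yes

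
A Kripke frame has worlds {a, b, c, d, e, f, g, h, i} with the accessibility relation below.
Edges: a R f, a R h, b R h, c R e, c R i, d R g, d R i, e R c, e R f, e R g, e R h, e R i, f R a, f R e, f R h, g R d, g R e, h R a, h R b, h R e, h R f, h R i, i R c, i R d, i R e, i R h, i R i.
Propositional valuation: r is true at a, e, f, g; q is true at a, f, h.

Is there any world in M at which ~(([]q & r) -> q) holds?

Let φ = ~(([]q & r) -> q). Evaluate φ at each world:
  a (successors {f, h}): φ is false.
  b (successors {h}): φ is false.
  c (successors {e, i}): φ is false.
  d (successors {g, i}): φ is false.
  e (successors {c, f, g, h, i}): φ is false.
  f (successors {a, e, h}): φ is false.
  g (successors {d, e}): φ is false.
  h (successors {a, b, e, f, i}): φ is false.
  i (successors {c, d, e, h, i}): φ is false.
For instance, at d:
  At d: ([]q & r) -> q is true, so ~(([]q & r) -> q) is false.
    At d: []q & r is false, q is false, so ([]q & r) -> q is true.
      At d: []q is false, r is false, so []q & r is false.

No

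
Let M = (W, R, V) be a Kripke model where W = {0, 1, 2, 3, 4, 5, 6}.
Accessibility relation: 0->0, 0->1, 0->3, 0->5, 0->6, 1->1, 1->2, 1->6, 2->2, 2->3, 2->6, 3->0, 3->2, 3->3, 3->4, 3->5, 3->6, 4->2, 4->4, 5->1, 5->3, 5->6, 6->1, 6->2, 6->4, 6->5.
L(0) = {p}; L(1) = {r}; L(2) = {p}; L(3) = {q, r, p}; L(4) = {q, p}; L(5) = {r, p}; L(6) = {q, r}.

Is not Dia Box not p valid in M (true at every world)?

Let φ = not Dia Box not p. Evaluate φ at each world:
  0 (successors {0, 1, 3, 5, 6}): φ is true.
  1 (successors {1, 2, 6}): φ is true.
  2 (successors {2, 3, 6}): φ is true.
  3 (successors {0, 2, 3, 4, 5, 6}): φ is true.
  4 (successors {2, 4}): φ is true.
  5 (successors {1, 3, 6}): φ is true.
  6 (successors {1, 2, 4, 5}): φ is true.
For instance, at 1:
  At 1: Dia Box not p is false, so not Dia Box not p is true.
    At 1: Dia Box not p requires Box not p at some successor in {1, 2, 6}.
      At 1: Box not p is false.
      At 2: Box not p is false.
      At 6: Box not p is false.
    So Dia Box not p is false at 1.

Yes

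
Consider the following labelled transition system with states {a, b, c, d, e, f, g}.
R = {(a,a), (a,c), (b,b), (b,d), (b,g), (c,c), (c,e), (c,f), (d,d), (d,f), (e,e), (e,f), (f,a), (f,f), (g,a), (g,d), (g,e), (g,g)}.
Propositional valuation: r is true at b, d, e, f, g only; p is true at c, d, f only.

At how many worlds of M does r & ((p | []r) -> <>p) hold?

5

Recall that []ψ holds at a world iff ψ holds at every accessible world, and <>ψ holds iff ψ holds at some accessible world.
Let φ = r & ((p | []r) -> <>p). Evaluate φ at each world:
  a (successors {a, c}): φ is false.
  b (successors {b, d, g}): φ is true.
  c (successors {c, e, f}): φ is false.
  d (successors {d, f}): φ is true.
  e (successors {e, f}): φ is true.
  f (successors {a, f}): φ is true.
  g (successors {a, d, e, g}): φ is true.
For instance, at a:
  At a: r is false, (p | []r) -> <>p is true, so r & ((p | []r) -> <>p) is false.
    At a: p | []r is false, <>p is true, so (p | []r) -> <>p is true.
      At a: p is false, []r is false, so p | []r is false.
      At a: <>p requires p at some successor in {a, c}.
        p holds at c, so <>p is true at a.
Satisfying worlds: {b, d, e, f, g}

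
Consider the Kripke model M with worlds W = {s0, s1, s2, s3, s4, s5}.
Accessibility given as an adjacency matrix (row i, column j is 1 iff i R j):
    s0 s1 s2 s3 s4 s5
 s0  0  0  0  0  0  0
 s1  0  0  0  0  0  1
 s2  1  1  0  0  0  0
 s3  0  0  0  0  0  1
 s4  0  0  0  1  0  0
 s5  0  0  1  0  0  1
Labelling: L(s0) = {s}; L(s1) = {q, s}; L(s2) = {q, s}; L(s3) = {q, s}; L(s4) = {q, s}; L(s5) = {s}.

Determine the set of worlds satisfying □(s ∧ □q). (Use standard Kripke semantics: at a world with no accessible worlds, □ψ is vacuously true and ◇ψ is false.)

s0

Let φ = □(s ∧ □q). Evaluate φ at each world:
  s0 (successors ∅): φ is true.
  s1 (successors {s5}): φ is false.
  s2 (successors {s0, s1}): φ is false.
  s3 (successors {s5}): φ is false.
  s4 (successors {s3}): φ is false.
  s5 (successors {s2, s5}): φ is false.
For instance, at s2:
  At s2: □(s ∧ □q) requires s ∧ □q at every successor {s0, s1}.
    s ∧ □q fails at s1, so □(s ∧ □q) is false at s2.
      At s1: s is true, □q is false, so s ∧ □q is false.
Satisfying worlds: {s0}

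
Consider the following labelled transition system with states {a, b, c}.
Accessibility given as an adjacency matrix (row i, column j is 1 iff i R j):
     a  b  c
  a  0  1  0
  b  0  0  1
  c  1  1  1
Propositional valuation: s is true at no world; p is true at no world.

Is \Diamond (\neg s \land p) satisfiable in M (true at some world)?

Let φ = \Diamond (\neg s \land p). Evaluate φ at each world:
  a (successors {b}): φ is false.
  b (successors {c}): φ is false.
  c (successors {a, b, c}): φ is false.
For instance, at c:
  At c: \Diamond (\neg s \land p) requires \neg s \land p at some successor in {a, b, c}.
    At a: \neg s \land p is false.
    At b: \neg s \land p is false.
    At c: \neg s \land p is false.
  So \Diamond (\neg s \land p) is false at c.

No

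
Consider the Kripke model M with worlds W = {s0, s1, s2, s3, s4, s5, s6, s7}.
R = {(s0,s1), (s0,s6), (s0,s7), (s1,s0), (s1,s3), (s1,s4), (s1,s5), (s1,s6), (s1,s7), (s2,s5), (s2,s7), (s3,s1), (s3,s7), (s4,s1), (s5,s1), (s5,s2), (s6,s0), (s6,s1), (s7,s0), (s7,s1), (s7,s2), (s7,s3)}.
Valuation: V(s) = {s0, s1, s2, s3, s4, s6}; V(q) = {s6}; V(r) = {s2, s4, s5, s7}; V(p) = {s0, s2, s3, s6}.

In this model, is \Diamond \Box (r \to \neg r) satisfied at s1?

At s1: \Diamond \Box (r \to \neg r) requires \Box (r \to \neg r) at some successor in {s0, s3, s4, s5, s6, s7}.
  \Box (r \to \neg r) holds at s4, so \Diamond \Box (r \to \neg r) is true at s1.
    At s4: \Box (r \to \neg r) requires r \to \neg r at every successor {s1}.
      At s1: r \to \neg r is true.
    So \Box (r \to \neg r) is true at s4.

Yes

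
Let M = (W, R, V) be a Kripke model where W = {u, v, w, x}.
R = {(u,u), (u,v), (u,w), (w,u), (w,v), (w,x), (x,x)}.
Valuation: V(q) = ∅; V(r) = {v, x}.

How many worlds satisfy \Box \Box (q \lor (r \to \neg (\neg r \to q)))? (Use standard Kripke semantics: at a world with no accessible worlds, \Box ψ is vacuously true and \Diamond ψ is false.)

1

Let φ = \Box \Box (q \lor (r \to \neg (\neg r \to q))). Evaluate φ at each world:
  u (successors {u, v, w}): φ is false.
  v (successors ∅): φ is true.
  w (successors {u, v, x}): φ is false.
  x (successors {x}): φ is false.
For instance, at x:
  At x: \Box \Box (q \lor (r \to \neg (\neg r \to q))) requires \Box (q \lor (r \to \neg (\neg r \to q))) at every successor {x}.
    \Box (q \lor (r \to \neg (\neg r \to q))) fails at x, so \Box \Box (q \lor (r \to \neg (\neg r \to q))) is false at x.
      At x: \Box (q \lor (r \to \neg (\neg r \to q))) requires q \lor (r \to \neg (\neg r \to q)) at every successor {x}.
        q \lor (r \to \neg (\neg r \to q)) fails at x, so \Box (q \lor (r \to \neg (\neg r \to q))) is false at x.
Satisfying worlds: {v}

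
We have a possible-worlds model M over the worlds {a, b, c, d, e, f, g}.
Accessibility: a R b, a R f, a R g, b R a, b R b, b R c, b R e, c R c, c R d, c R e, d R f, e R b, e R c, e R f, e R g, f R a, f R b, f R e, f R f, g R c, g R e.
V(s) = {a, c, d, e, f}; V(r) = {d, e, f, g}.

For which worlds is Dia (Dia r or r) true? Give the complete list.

Let φ = Dia (Dia r or r). Evaluate φ at each world:
  a (successors {b, f, g}): φ is true.
  b (successors {a, b, c, e}): φ is true.
  c (successors {c, d, e}): φ is true.
  d (successors {f}): φ is true.
  e (successors {b, c, f, g}): φ is true.
  f (successors {a, b, e, f}): φ is true.
  g (successors {c, e}): φ is true.
For instance, at b:
  At b: Dia (Dia r or r) requires Dia r or r at some successor in {a, b, c, e}.
    Dia r or r holds at a, so Dia (Dia r or r) is true at b.
      At a: Dia r is true, r is false, so Dia r or r is true.
Satisfying worlds: {a, b, c, d, e, f, g}

a, b, c, d, e, f, g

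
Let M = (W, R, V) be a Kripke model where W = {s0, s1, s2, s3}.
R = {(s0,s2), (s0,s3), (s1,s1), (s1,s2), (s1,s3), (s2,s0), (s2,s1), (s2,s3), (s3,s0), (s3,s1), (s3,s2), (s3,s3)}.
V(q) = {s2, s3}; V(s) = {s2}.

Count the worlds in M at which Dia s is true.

3

Recall that Dia ψ holds at a world iff ψ holds at some accessible world.
Let φ = Dia s. Evaluate φ at each world:
  s0 (successors {s2, s3}): φ is true.
  s1 (successors {s1, s2, s3}): φ is true.
  s2 (successors {s0, s1, s3}): φ is false.
  s3 (successors {s0, s1, s2, s3}): φ is true.
For instance, at s0:
  At s0: Dia s requires s at some successor in {s2, s3}.
    s holds at s2, so Dia s is true at s0.
Satisfying worlds: {s0, s1, s3}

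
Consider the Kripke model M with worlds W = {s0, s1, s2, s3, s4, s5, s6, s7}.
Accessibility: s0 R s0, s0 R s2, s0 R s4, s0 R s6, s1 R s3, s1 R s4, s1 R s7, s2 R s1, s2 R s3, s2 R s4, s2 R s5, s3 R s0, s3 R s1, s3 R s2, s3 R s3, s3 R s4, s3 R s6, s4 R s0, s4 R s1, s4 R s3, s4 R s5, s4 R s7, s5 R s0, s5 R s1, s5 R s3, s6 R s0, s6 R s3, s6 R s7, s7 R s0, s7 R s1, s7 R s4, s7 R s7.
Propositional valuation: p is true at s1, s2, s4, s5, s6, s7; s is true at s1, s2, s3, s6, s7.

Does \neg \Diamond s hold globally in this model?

Let φ = \neg \Diamond s. Evaluate φ at each world:
  s0 (successors {s0, s2, s4, s6}): φ is false.
  s1 (successors {s3, s4, s7}): φ is false.
  s2 (successors {s1, s3, s4, s5}): φ is false.
  s3 (successors {s0, s1, s2, s3, s4, s6}): φ is false.
  s4 (successors {s0, s1, s3, s5, s7}): φ is false.
  s5 (successors {s0, s1, s3}): φ is false.
  s6 (successors {s0, s3, s7}): φ is false.
  s7 (successors {s0, s1, s4, s7}): φ is false.
Detail at s0 (counterexample):
  At s0: \Diamond s is true, so \neg \Diamond s is false.
    At s0: \Diamond s requires s at some successor in {s0, s2, s4, s6}.
      s holds at s2, so \Diamond s is true at s0.

No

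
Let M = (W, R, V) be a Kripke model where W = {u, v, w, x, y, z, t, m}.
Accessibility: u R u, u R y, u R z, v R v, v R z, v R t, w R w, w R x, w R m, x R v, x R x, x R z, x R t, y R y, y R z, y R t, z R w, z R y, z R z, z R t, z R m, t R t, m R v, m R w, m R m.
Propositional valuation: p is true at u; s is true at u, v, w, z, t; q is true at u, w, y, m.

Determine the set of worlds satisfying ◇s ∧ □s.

Recall that □ψ holds at a world iff ψ holds at every accessible world, and ◇ψ holds iff ψ holds at some accessible world.
Let φ = ◇s ∧ □s. Evaluate φ at each world:
  u (successors {u, y, z}): φ is false.
  v (successors {v, z, t}): φ is true.
  w (successors {w, x, m}): φ is false.
  x (successors {v, x, z, t}): φ is false.
  y (successors {y, z, t}): φ is false.
  z (successors {w, y, z, t, m}): φ is false.
  t (successors {t}): φ is true.
  m (successors {v, w, m}): φ is false.
For instance, at x:
  At x: ◇s is true, □s is false, so ◇s ∧ □s is false.
    At x: ◇s requires s at some successor in {v, x, z, t}.
      s holds at v, so ◇s is true at x.
    At x: □s requires s at every successor {v, x, z, t}.
      s fails at x, so □s is false at x.
Satisfying worlds: {v, t}

v, t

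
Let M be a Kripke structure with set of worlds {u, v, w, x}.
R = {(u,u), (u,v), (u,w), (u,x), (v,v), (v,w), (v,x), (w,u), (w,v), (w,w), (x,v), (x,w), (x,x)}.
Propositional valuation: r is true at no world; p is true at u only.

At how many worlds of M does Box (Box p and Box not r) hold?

Let φ = Box (Box p and Box not r). Evaluate φ at each world:
  u (successors {u, v, w, x}): φ is false.
  v (successors {v, w, x}): φ is false.
  w (successors {u, v, w}): φ is false.
  x (successors {v, w, x}): φ is false.
For instance, at x:
  At x: Box (Box p and Box not r) requires Box p and Box not r at every successor {v, w, x}.
    Box p and Box not r fails at v, so Box (Box p and Box not r) is false at x.
      At v: Box p is false, Box not r is true, so Box p and Box not r is false.
Satisfying worlds: none.

0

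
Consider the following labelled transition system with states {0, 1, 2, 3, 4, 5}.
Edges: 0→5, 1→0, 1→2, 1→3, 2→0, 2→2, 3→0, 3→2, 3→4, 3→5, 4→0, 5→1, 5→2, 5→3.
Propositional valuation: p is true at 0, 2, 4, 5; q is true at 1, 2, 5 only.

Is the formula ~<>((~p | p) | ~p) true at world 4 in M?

Recall that <>ψ holds at a world iff ψ holds at some accessible world.
At 4: <>((~p | p) | ~p) is true, so ~<>((~p | p) | ~p) is false.
  At 4: <>((~p | p) | ~p) requires (~p | p) | ~p at some successor in {0}.
    (~p | p) | ~p holds at 0, so <>((~p | p) | ~p) is true at 4.

No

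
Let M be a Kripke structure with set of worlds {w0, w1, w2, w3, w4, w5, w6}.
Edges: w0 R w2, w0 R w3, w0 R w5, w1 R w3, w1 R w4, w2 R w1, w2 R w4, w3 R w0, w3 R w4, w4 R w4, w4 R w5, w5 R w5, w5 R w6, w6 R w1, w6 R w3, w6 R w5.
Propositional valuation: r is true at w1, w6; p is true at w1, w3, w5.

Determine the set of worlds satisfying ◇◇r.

w0, w4, w5, w6

Let φ = ◇◇r. Evaluate φ at each world:
  w0 (successors {w2, w3, w5}): φ is true.
  w1 (successors {w3, w4}): φ is false.
  w2 (successors {w1, w4}): φ is false.
  w3 (successors {w0, w4}): φ is false.
  w4 (successors {w4, w5}): φ is true.
  w5 (successors {w5, w6}): φ is true.
  w6 (successors {w1, w3, w5}): φ is true.
For instance, at w0:
  At w0: ◇◇r requires ◇r at some successor in {w2, w3, w5}.
    ◇r holds at w2, so ◇◇r is true at w0.
      At w2: ◇r requires r at some successor in {w1, w4}.
        r holds at w1, so ◇r is true at w2.
Satisfying worlds: {w0, w4, w5, w6}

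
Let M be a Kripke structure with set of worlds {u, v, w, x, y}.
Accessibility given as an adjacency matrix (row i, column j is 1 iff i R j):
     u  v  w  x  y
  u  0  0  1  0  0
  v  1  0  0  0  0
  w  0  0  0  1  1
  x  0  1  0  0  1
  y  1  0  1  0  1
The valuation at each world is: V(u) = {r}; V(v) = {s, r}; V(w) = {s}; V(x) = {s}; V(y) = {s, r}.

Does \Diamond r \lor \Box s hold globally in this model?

Let φ = \Diamond r \lor \Box s. Evaluate φ at each world:
  u (successors {w}): φ is true.
  v (successors {u}): φ is true.
  w (successors {x, y}): φ is true.
  x (successors {v, y}): φ is true.
  y (successors {u, w, y}): φ is true.
For instance, at u:
  At u: \Diamond r is false, \Box s is true, so \Diamond r \lor \Box s is true.
    At u: \Diamond r requires r at some successor in {w}.
      At w: r is false.
    So \Diamond r is false at u.
    At u: \Box s requires s at every successor {w}.
      At w: s is true.
    So \Box s is true at u.

Yes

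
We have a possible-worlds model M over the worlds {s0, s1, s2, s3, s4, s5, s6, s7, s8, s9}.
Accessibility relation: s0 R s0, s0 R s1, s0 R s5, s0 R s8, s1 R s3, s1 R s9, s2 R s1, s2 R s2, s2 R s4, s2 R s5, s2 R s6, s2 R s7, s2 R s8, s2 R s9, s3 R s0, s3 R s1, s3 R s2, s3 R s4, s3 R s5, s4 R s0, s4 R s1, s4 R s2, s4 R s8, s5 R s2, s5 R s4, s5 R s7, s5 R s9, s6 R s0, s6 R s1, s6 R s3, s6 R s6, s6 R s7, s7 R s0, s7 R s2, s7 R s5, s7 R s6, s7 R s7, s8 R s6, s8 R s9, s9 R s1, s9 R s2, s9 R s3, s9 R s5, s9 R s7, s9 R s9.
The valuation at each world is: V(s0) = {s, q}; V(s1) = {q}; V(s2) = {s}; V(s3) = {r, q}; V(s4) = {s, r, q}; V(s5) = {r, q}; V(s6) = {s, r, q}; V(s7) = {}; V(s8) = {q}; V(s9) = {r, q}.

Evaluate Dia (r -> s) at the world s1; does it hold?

No

At s1: Dia (r -> s) requires r -> s at some successor in {s3, s9}.
  At s3: r -> s is false.
  At s9: r -> s is false.
So Dia (r -> s) is false at s1.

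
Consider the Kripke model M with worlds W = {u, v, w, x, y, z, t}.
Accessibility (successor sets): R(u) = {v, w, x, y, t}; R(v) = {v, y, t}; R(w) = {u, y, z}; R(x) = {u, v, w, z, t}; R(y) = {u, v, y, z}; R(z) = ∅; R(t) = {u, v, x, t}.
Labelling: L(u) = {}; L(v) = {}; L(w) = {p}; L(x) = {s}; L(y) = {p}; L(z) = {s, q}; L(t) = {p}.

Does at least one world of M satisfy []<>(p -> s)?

Recall that []ψ holds at a world iff ψ holds at every accessible world, and <>ψ holds iff ψ holds at some accessible world.
Let φ = []<>(p -> s). Evaluate φ at each world:
  u (successors {v, w, x, y, t}): φ is true.
  v (successors {v, y, t}): φ is true.
  w (successors {u, y, z}): φ is false.
  x (successors {u, v, w, z, t}): φ is false.
  y (successors {u, v, y, z}): φ is false.
  z (successors ∅): φ is true.
  t (successors {u, v, x, t}): φ is true.
Detail at u (witness):
  At u: []<>(p -> s) requires <>(p -> s) at every successor {v, w, x, y, t}.
    At v: <>(p -> s) is true.
    At w: <>(p -> s) is true.
    At x: <>(p -> s) is true.
    At y: <>(p -> s) is true.
    At t: <>(p -> s) is true.
  So []<>(p -> s) is true at u.

Yes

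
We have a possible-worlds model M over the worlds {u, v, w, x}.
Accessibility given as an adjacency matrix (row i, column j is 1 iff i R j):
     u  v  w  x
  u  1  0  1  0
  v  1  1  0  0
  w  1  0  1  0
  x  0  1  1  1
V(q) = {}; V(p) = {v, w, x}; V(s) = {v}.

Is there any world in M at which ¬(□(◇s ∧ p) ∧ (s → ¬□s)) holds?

Recall that □ψ holds at a world iff ψ holds at every accessible world, and ◇ψ holds iff ψ holds at some accessible world.
Let φ = ¬(□(◇s ∧ p) ∧ (s → ¬□s)). Evaluate φ at each world:
  u (successors {u, w}): φ is true.
  v (successors {u, v}): φ is true.
  w (successors {u, w}): φ is true.
  x (successors {v, w, x}): φ is true.
Detail at u (witness):
  At u: □(◇s ∧ p) ∧ (s → ¬□s) is false, so ¬(□(◇s ∧ p) ∧ (s → ¬□s)) is true.
    At u: □(◇s ∧ p) is false, s → ¬□s is true, so □(◇s ∧ p) ∧ (s → ¬□s) is false.
      At u: □(◇s ∧ p) requires ◇s ∧ p at every successor {u, w}.
        ◇s ∧ p fails at u, so □(◇s ∧ p) is false at u.
      At u: s is false, ¬□s is true, so s → ¬□s is true.

Yes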